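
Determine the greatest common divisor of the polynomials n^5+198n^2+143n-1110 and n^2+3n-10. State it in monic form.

n^2+3n-10

Repeated division with remainder:
  n^5+198n^2+143n-1110 = (n^3-3n^2+19n+111)(n^2+3n-10) + (0)
The last nonzero remainder n^2+3n-10 is already monic.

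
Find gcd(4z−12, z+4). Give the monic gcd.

1

Apply the Euclidean algorithm:
  4z−12 = (4)(z+4) + (−28)
  z+4 = (−(1/28)z−1/7)(−28) + (0)
The last nonzero remainder is the constant −28, so the polynomials are coprime and gcd = 1.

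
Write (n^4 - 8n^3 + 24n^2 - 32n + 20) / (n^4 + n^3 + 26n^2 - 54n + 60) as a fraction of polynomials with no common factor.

Euclidean algorithm in ℚ[n]:
  n^4 - 8n^3 + 24n^2 - 32n + 20 = (n^4 + n^3 + 26n^2 - 54n + 60) + (-9n^3 - 2n^2 + 22n - 40)
  n^4 + n^3 + 26n^2 - 54n + 60 = (-(1/9)n - 7/81)(-9n^3 - 2n^2 + 22n - 40) + ((2290/81)n^2 - (4580/81)n + 4580/81)
  -9n^3 - 2n^2 + 22n - 40 = (-(729/2290)n - 162/229)((2290/81)n^2 - (4580/81)n + 4580/81) + (0)
Last nonzero remainder: (2290/81)n^2 - (4580/81)n + 4580/81. Dividing through by 2290/81 gives the monic gcd n^2 - 2n + 2.
Cancel n^2 - 2n + 2 from numerator and denominator to get the reduced form.

(n^2 - 6n + 10)/(n^2 + 3n + 30)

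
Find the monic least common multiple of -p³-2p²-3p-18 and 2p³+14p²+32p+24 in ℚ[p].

Repeated division with remainder:
  -p³-2p²-3p-18 = (-1/2)(2p³+14p²+32p+24) + (5p²+13p-6)
  2p³+14p²+32p+24 = ((2/5)p+44/25)(5p²+13p-6) + ((288/25)p+864/25)
  5p²+13p-6 = ((125/288)p-25/144)((288/25)p+864/25) + (0)
Last nonzero remainder: (288/25)p+864/25. Dividing through by 288/25 gives the monic gcd p+3.
Then lcm(f, g) = f·g / gcd(f, g); expanding and making the result monic gives the answer.

p⁵+6p⁴+15p³+38p²+84p+72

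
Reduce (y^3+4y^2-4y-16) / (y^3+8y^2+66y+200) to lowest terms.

(y^2-4)/(y^2+4y+50)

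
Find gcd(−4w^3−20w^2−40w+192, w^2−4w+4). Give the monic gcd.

Euclidean algorithm in ℚ[w]:
  −4w^3−20w^2−40w+192 = (−4w−36)(w^2−4w+4) + (−168w+336)
  w^2−4w+4 = (−(1/168)w+1/84)(−168w+336) + (0)
Last nonzero remainder: −168w+336. Dividing through by −168 gives the monic gcd w−2.

w−2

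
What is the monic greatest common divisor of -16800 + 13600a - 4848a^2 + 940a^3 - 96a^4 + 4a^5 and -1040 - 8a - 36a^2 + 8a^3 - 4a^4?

20 - 6a + a^2

Repeated division with remainder:
  4a^5 - 96a^4 + 940a^3 - 4848a^2 + 13600a - 16800 = (-a + 22)(-4a^4 + 8a^3 - 36a^2 - 8a - 1040) + (728a^3 - 4064a^2 + 12736a + 6080)
  -4a^4 + 8a^3 - 36a^2 - 8a - 1040 = (-(1/182)a - 163/8281)(728a^3 - 4064a^2 + 12736a + 6080) + (-(381060/8281)a^2 + (2286360/8281)a - 7621200/8281)
  728a^3 - 4064a^2 + 12736a + 6080 = (-(1507142/95265)a - 629356/95265)(-(381060/8281)a^2 + (2286360/8281)a - 7621200/8281) + (0)
Last nonzero remainder: -(381060/8281)a^2 + (2286360/8281)a - 7621200/8281. Dividing through by -381060/8281 gives the monic gcd a^2 - 6a + 20.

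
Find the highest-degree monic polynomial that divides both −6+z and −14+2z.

1

By polynomial division,
  z−6 = (1/2)(2z−14) + (1)
  2z−14 = (2z−14)(1) + (0)
The last nonzero remainder is the constant 1, so the polynomials are coprime and gcd = 1.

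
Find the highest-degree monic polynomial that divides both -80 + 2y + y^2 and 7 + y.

1

By polynomial division,
  y^2 + 2y - 80 = (y - 5)(y + 7) + (-45)
  y + 7 = (-(1/45)y - 7/45)(-45) + (0)
The last nonzero remainder is the constant -45, so the polynomials are coprime and gcd = 1.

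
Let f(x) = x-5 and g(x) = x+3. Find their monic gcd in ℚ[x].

1

Apply the Euclidean algorithm:
  x-5 = (x+3) + (-8)
  x+3 = (-(1/8)x-3/8)(-8) + (0)
The last nonzero remainder is the constant -8, so the polynomials are coprime and gcd = 1.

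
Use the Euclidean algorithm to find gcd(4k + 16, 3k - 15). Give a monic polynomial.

1

Apply the Euclidean algorithm:
  4k + 16 = (4/3)(3k - 15) + (36)
  3k - 15 = ((1/12)k - 5/12)(36) + (0)
The last nonzero remainder is the constant 36, so the polynomials are coprime and gcd = 1.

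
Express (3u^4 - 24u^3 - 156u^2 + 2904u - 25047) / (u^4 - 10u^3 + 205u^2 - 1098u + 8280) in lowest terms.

(3u^2 - 363)/(u^2 - 2u + 120)

Repeated division with remainder:
  3u^4 - 24u^3 - 156u^2 + 2904u - 25047 = (3)(u^4 - 10u^3 + 205u^2 - 1098u + 8280) + (6u^3 - 771u^2 + 6198u - 49887)
  u^4 - 10u^3 + 205u^2 - 1098u + 8280 = ((1/6)u + 79/4)(6u^3 - 771u^2 + 6198u - 49887) + ((57597/4)u^2 - 115194u + 3974193/4)
  6u^3 - 771u^2 + 6198u - 49887 = ((8/19199)u - 964/19199)((57597/4)u^2 - 115194u + 3974193/4) + (0)
Last nonzero remainder: (57597/4)u^2 - 115194u + 3974193/4. Dividing through by 57597/4 gives the monic gcd u^2 - 8u + 69.
Cancel u^2 - 8u + 69 from numerator and denominator to get the reduced form.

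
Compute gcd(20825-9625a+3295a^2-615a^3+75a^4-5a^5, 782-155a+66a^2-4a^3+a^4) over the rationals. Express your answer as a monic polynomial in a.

17-3a+a^2

By polynomial division,
  -5a^5+75a^4-615a^3+3295a^2-9625a+20825 = (-5a+55)(a^4-4a^3+66a^2-155a+782) + (-65a^3-1110a^2+2810a-22185)
  a^4-4a^3+66a^2-155a+782 = (-(1/65)a+274/845)(-65a^3-1110a^2+2810a-22185) + ((79288/169)a^2-(237864/169)a+1347896/169)
  -65a^3-1110a^2+2810a-22185 = (-(10985/79288)a-220545/79288)((79288/169)a^2-(237864/169)a+1347896/169) + (0)
Last nonzero remainder: (79288/169)a^2-(237864/169)a+1347896/169. Dividing through by 79288/169 gives the monic gcd a^2-3a+17.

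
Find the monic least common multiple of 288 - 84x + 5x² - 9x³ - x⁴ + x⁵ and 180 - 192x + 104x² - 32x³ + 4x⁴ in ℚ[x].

1440 - 996x + 481x² - 139x³ + 18x⁴ - 2x⁵ - 3x⁶ + x⁷

Apply the Euclidean algorithm:
  x⁵ - x⁴ - 9x³ + 5x² - 84x + 288 = ((1/4)x + 7/4)(4x⁴ - 32x³ + 104x² - 192x + 180) + (21x³ - 129x² + 207x - 27)
  4x⁴ - 32x³ + 104x² - 192x + 180 = ((4/21)x - 52/147)(21x³ - 129x² + 207x - 27) + ((928/49)x² - (5568/49)x + 8352/49)
  21x³ - 129x² + 207x - 27 = ((1029/928)x - 147/928)((928/49)x² - (5568/49)x + 8352/49) + (0)
Last nonzero remainder: (928/49)x² - (5568/49)x + 8352/49. Dividing through by 928/49 gives the monic gcd x² - 6x + 9.
Then lcm(f, g) = f·g / gcd(f, g); expanding and making the result monic gives the answer.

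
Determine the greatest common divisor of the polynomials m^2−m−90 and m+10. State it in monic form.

Euclidean algorithm in ℚ[m]:
  m^2−m−90 = (m−11)(m+10) + (20)
  m+10 = ((1/20)m+1/2)(20) + (0)
The last nonzero remainder is the constant 20, so the polynomials are coprime and gcd = 1.

1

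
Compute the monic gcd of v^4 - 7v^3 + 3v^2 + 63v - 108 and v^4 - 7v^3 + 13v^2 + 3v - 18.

v^2 - 6v + 9

Euclidean algorithm in ℚ[v]:
  v^4 - 7v^3 + 3v^2 + 63v - 108 = (v^4 - 7v^3 + 13v^2 + 3v - 18) + (-10v^2 + 60v - 90)
  v^4 - 7v^3 + 13v^2 + 3v - 18 = (-(1/10)v^2 + (1/10)v + 1/5)(-10v^2 + 60v - 90) + (0)
Last nonzero remainder: -10v^2 + 60v - 90. Dividing through by -10 gives the monic gcd v^2 - 6v + 9.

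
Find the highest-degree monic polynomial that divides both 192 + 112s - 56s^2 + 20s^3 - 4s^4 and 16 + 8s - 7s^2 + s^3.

-4 - 3s + s^2

Apply the Euclidean algorithm:
  -4s^4 + 20s^3 - 56s^2 + 112s + 192 = (-4s - 8)(s^3 - 7s^2 + 8s + 16) + (-80s^2 + 240s + 320)
  s^3 - 7s^2 + 8s + 16 = (-(1/80)s + 1/20)(-80s^2 + 240s + 320) + (0)
Last nonzero remainder: -80s^2 + 240s + 320. Dividing through by -80 gives the monic gcd s^2 - 3s - 4.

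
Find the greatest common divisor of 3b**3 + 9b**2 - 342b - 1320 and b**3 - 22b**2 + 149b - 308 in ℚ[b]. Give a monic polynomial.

b - 11

Repeated division with remainder:
  3b**3 + 9b**2 - 342b - 1320 = (3)(b**3 - 22b**2 + 149b - 308) + (75b**2 - 789b - 396)
  b**3 - 22b**2 + 149b - 308 = ((1/75)b - 287/1875)(75b**2 - 789b - 396) + ((20944/625)b - 230384/625)
  75b**2 - 789b - 396 = ((46875/20944)b + 5625/5236)((20944/625)b - 230384/625) + (0)
Last nonzero remainder: (20944/625)b - 230384/625. Dividing through by 20944/625 gives the monic gcd b - 11.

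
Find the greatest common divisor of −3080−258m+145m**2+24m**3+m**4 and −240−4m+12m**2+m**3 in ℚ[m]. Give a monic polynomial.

−40+6m+m**2

Apply the Euclidean algorithm:
  m**4+24m**3+145m**2−258m−3080 = (m+12)(m**3+12m**2−4m−240) + (5m**2+30m−200)
  m**3+12m**2−4m−240 = ((1/5)m+6/5)(5m**2+30m−200) + (0)
Last nonzero remainder: 5m**2+30m−200. Dividing through by 5 gives the monic gcd m**2+6m−40.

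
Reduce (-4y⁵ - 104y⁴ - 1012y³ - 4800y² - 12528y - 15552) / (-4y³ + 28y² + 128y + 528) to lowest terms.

(y³ + 22y² + 153y + 324)/(y - 11)

Euclidean algorithm in ℚ[y]:
  -4y⁵ - 104y⁴ - 1012y³ - 4800y² - 12528y - 15552 = (y² + 33y + 516)(-4y³ + 28y² + 128y + 528) + (-24000y² - 96000y - 288000)
  -4y³ + 28y² + 128y + 528 = ((1/6000)y - 11/6000)(-24000y² - 96000y - 288000) + (0)
Last nonzero remainder: -24000y² - 96000y - 288000. Dividing through by -24000 gives the monic gcd y² + 4y + 12.
Cancel y² + 4y + 12 from numerator and denominator to get the reduced form.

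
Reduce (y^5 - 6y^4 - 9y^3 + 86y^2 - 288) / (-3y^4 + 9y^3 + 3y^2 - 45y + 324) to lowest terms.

Euclidean algorithm in ℚ[y]:
  y^5 - 6y^4 - 9y^3 + 86y^2 - 288 = (-(1/3)y + 1)(-3y^4 + 9y^3 + 3y^2 - 45y + 324) + (-17y^3 + 68y^2 + 153y - 612)
  -3y^4 + 9y^3 + 3y^2 - 45y + 324 = ((3/17)y + 3/17)(-17y^3 + 68y^2 + 153y - 612) + (-36y^2 + 36y + 432)
  -17y^3 + 68y^2 + 153y - 612 = ((17/36)y - 17/12)(-36y^2 + 36y + 432) + (0)
Last nonzero remainder: -36y^2 + 36y + 432. Dividing through by -36 gives the monic gcd y^2 - y - 12.
Cancel y^2 - y - 12 from numerator and denominator to get the reduced form.

(-y^3 + 5y^2 + 2y - 24)/(3y^2 - 6y + 27)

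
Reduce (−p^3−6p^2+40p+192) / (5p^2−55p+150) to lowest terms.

Euclidean algorithm in ℚ[p]:
  −p^3−6p^2+40p+192 = (−(1/5)p−17/5)(5p^2−55p+150) + (−117p+702)
  5p^2−55p+150 = (−(5/117)p+25/117)(−117p+702) + (0)
Last nonzero remainder: −117p+702. Dividing through by −117 gives the monic gcd p−6.
Cancel p−6 from numerator and denominator to get the reduced form.

(−p^2−12p−32)/(5p−25)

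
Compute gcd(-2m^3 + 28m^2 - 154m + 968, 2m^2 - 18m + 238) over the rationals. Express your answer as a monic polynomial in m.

1

Repeated division with remainder:
  -2m^3 + 28m^2 - 154m + 968 = (-m + 5)(2m^2 - 18m + 238) + (174m - 222)
  2m^2 - 18m + 238 = ((1/87)m - 224/2523)(174m - 222) + (183582/841)
  174m - 222 = ((24389/30597)m - 31117/30597)(183582/841) + (0)
The last nonzero remainder is the constant 183582/841, so the polynomials are coprime and gcd = 1.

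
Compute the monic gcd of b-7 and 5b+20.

1

By polynomial division,
  b-7 = (1/5)(5b+20) + (-11)
  5b+20 = (-(5/11)b-20/11)(-11) + (0)
The last nonzero remainder is the constant -11, so the polynomials are coprime and gcd = 1.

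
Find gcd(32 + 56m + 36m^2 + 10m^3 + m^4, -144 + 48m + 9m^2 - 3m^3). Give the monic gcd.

4 + m

Repeated division with remainder:
  m^4 + 10m^3 + 36m^2 + 56m + 32 = (-(1/3)m - 13/3)(-3m^3 + 9m^2 + 48m - 144) + (91m^2 + 216m - 592)
  -3m^3 + 9m^2 + 48m - 144 = (-(3/91)m + 1467/8281)(91m^2 + 216m - 592) + (-(81000/8281)m - 324000/8281)
  91m^2 + 216m - 592 = (-(753571/81000)m + 306397/20250)(-(81000/8281)m - 324000/8281) + (0)
Last nonzero remainder: -(81000/8281)m - 324000/8281. Dividing through by -81000/8281 gives the monic gcd m + 4.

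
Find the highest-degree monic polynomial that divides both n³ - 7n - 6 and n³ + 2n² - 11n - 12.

n² - 2n - 3

By polynomial division,
  n³ - 7n - 6 = (n³ + 2n² - 11n - 12) + (-2n² + 4n + 6)
  n³ + 2n² - 11n - 12 = (-(1/2)n - 2)(-2n² + 4n + 6) + (0)
Last nonzero remainder: -2n² + 4n + 6. Dividing through by -2 gives the monic gcd n² - 2n - 3.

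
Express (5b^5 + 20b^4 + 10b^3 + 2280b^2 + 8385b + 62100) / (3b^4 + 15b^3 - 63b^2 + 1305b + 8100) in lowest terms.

Apply the Euclidean algorithm:
  5b^5 + 20b^4 + 10b^3 + 2280b^2 + 8385b + 62100 = ((5/3)b - 5/3)(3b^4 + 15b^3 - 63b^2 + 1305b + 8100) + (140b^3 - 2940b + 75600)
  3b^4 + 15b^3 - 63b^2 + 1305b + 8100 = ((3/140)b + 3/28)(140b^3 - 2940b + 75600) + (0)
Last nonzero remainder: 140b^3 - 2940b + 75600. Dividing through by 140 gives the monic gcd b^3 - 21b + 540.
Cancel b^3 - 21b + 540 from numerator and denominator to get the reduced form.

(5b^2 + 20b + 115)/(3b + 15)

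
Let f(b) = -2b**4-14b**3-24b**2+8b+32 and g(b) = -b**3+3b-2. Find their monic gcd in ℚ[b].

b**2+b-2

Apply the Euclidean algorithm:
  -2b**4-14b**3-24b**2+8b+32 = (2b+14)(-b**3+3b-2) + (-30b**2-30b+60)
  -b**3+3b-2 = ((1/30)b-1/30)(-30b**2-30b+60) + (0)
Last nonzero remainder: -30b**2-30b+60. Dividing through by -30 gives the monic gcd b**2+b-2.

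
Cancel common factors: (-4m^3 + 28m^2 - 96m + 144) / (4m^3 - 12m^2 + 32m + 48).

(-m + 3)/(m + 1)

By polynomial division,
  -4m^3 + 28m^2 - 96m + 144 = (-1)(4m^3 - 12m^2 + 32m + 48) + (16m^2 - 64m + 192)
  4m^3 - 12m^2 + 32m + 48 = ((1/4)m + 1/4)(16m^2 - 64m + 192) + (0)
Last nonzero remainder: 16m^2 - 64m + 192. Dividing through by 16 gives the monic gcd m^2 - 4m + 12.
Cancel m^2 - 4m + 12 from numerator and denominator to get the reduced form.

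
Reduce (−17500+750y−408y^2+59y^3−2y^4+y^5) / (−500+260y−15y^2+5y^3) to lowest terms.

Repeated division with remainder:
  y^5−2y^4+59y^3−408y^2+750y−17500 = ((1/5)y^2+(1/5)y+2)(5y^3−15y^2+260y−500) + (−330y^2+330y−16500)
  5y^3−15y^2+260y−500 = (−(1/66)y+1/33)(−330y^2+330y−16500) + (0)
Last nonzero remainder: −330y^2+330y−16500. Dividing through by −330 gives the monic gcd y^2−y+50.
Cancel y^2−y+50 from numerator and denominator to get the reduced form.

(−350+8y−y^2+y^3)/(−10+5y)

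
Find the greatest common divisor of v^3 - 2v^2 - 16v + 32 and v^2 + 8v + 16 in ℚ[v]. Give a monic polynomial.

v + 4

Apply the Euclidean algorithm:
  v^3 - 2v^2 - 16v + 32 = (v - 10)(v^2 + 8v + 16) + (48v + 192)
  v^2 + 8v + 16 = ((1/48)v + 1/12)(48v + 192) + (0)
Last nonzero remainder: 48v + 192. Dividing through by 48 gives the monic gcd v + 4.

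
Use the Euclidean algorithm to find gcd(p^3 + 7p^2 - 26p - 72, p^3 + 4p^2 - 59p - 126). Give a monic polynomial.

p^2 + 11p + 18

By polynomial division,
  p^3 + 7p^2 - 26p - 72 = (p^3 + 4p^2 - 59p - 126) + (3p^2 + 33p + 54)
  p^3 + 4p^2 - 59p - 126 = ((1/3)p - 7/3)(3p^2 + 33p + 54) + (0)
Last nonzero remainder: 3p^2 + 33p + 54. Dividing through by 3 gives the monic gcd p^2 + 11p + 18.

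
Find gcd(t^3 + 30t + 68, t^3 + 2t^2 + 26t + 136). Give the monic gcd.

t^2 - 2t + 34

By polynomial division,
  t^3 + 30t + 68 = (t^3 + 2t^2 + 26t + 136) + (-2t^2 + 4t - 68)
  t^3 + 2t^2 + 26t + 136 = (-(1/2)t - 2)(-2t^2 + 4t - 68) + (0)
Last nonzero remainder: -2t^2 + 4t - 68. Dividing through by -2 gives the monic gcd t^2 - 2t + 34.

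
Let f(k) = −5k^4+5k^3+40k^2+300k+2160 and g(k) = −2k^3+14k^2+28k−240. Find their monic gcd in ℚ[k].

Euclidean algorithm in ℚ[k]:
  −5k^4+5k^3+40k^2+300k+2160 = ((5/2)k+15)(−2k^3+14k^2+28k−240) + (−240k^2+480k+5760)
  −2k^3+14k^2+28k−240 = ((1/120)k−1/24)(−240k^2+480k+5760) + (0)
Last nonzero remainder: −240k^2+480k+5760. Dividing through by −240 gives the monic gcd k^2−2k−24.

k^2−2k−24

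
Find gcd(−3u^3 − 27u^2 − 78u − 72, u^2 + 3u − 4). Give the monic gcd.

u + 4

Repeated division with remainder:
  −3u^3 − 27u^2 − 78u − 72 = (−3u − 18)(u^2 + 3u − 4) + (−36u − 144)
  u^2 + 3u − 4 = (−(1/36)u + 1/36)(−36u − 144) + (0)
Last nonzero remainder: −36u − 144. Dividing through by −36 gives the monic gcd u + 4.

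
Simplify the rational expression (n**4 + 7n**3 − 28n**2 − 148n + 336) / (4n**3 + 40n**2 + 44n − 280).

(n**2 + 2n − 24)/(4n + 20)

Euclidean algorithm in ℚ[n]:
  n**4 + 7n**3 − 28n**2 − 148n + 336 = ((1/4)n − 3/4)(4n**3 + 40n**2 + 44n − 280) + (−9n**2 − 45n + 126)
  4n**3 + 40n**2 + 44n − 280 = (−(4/9)n − 20/9)(−9n**2 − 45n + 126) + (0)
Last nonzero remainder: −9n**2 − 45n + 126. Dividing through by −9 gives the monic gcd n**2 + 5n − 14.
Cancel n**2 + 5n − 14 from numerator and denominator to get the reduced form.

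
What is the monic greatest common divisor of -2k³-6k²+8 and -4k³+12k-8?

k²+k-2

Euclidean algorithm in ℚ[k]:
  -2k³-6k²+8 = (1/2)(-4k³+12k-8) + (-6k²-6k+12)
  -4k³+12k-8 = ((2/3)k-2/3)(-6k²-6k+12) + (0)
Last nonzero remainder: -6k²-6k+12. Dividing through by -6 gives the monic gcd k²+k-2.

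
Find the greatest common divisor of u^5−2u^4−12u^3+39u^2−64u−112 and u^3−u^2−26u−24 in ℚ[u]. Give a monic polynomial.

u^2+5u+4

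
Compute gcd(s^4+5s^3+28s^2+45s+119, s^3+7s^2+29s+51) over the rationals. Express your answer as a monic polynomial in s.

s^2+4s+17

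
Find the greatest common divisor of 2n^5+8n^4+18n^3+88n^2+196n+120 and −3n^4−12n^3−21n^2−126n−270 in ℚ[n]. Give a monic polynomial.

n^3+n^2+4n+30

Repeated division with remainder:
  2n^5+8n^4+18n^3+88n^2+196n+120 = (−(2/3)n)(−3n^4−12n^3−21n^2−126n−270) + (4n^3+4n^2+16n+120)
  −3n^4−12n^3−21n^2−126n−270 = (−(3/4)n−9/4)(4n^3+4n^2+16n+120) + (0)
Last nonzero remainder: 4n^3+4n^2+16n+120. Dividing through by 4 gives the monic gcd n^3+n^2+4n+30.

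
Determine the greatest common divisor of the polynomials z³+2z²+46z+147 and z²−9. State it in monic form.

z+3

By polynomial division,
  z³+2z²+46z+147 = (z+2)(z²−9) + (55z+165)
  z²−9 = ((1/55)z−3/55)(55z+165) + (0)
Last nonzero remainder: 55z+165. Dividing through by 55 gives the monic gcd z+3.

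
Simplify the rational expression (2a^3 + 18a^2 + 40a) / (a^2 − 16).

(2a^2 + 10a)/(a − 4)

Euclidean algorithm in ℚ[a]:
  2a^3 + 18a^2 + 40a = (2a + 18)(a^2 − 16) + (72a + 288)
  a^2 − 16 = ((1/72)a − 1/18)(72a + 288) + (0)
Last nonzero remainder: 72a + 288. Dividing through by 72 gives the monic gcd a + 4.
Cancel a + 4 from numerator and denominator to get the reduced form.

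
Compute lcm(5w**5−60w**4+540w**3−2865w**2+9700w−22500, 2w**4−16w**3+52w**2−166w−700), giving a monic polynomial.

w**7−17w**6+154w**5−945w**4+3293w**3−6178w**2−4660w+63000

Repeated division with remainder:
  5w**5−60w**4+540w**3−2865w**2+9700w−22500 = ((5/2)w−10)(2w**4−16w**3+52w**2−166w−700) + (250w**3−1930w**2+9790w−29500)
  2w**4−16w**3+52w**2−166w−700 = ((1/125)w−7/3125)(250w**3−1930w**2+9790w−29500) + (−(19152/625)w**2+(57456/625)w−19152/25)
  250w**3−1930w**2+9790w−29500 = (−(78125/9576)w+184375/4788)(−(19152/625)w**2+(57456/625)w−19152/25) + (0)
Last nonzero remainder: −(19152/625)w**2+(57456/625)w−19152/25. Dividing through by −19152/625 gives the monic gcd w**2−3w+25.
Then lcm(f, g) = f·g / gcd(f, g); expanding and making the result monic gives the answer.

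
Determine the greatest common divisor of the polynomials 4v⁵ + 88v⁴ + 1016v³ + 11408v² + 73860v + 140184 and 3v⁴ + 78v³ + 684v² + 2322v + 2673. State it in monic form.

Repeated division with remainder:
  4v⁵ + 88v⁴ + 1016v³ + 11408v² + 73860v + 140184 = ((4/3)v - 16/3)(3v⁴ + 78v³ + 684v² + 2322v + 2673) + (520v³ + 11960v² + 82680v + 154440)
  3v⁴ + 78v³ + 684v² + 2322v + 2673 = ((3/520)v + 9/520)(520v³ + 11960v² + 82680v + 154440) + (0)
Last nonzero remainder: 520v³ + 11960v² + 82680v + 154440. Dividing through by 520 gives the monic gcd v³ + 23v² + 159v + 297.

v³ + 23v² + 159v + 297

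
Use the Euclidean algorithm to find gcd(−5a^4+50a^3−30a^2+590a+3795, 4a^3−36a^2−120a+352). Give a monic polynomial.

Euclidean algorithm in ℚ[a]:
  −5a^4+50a^3−30a^2+590a+3795 = (−(5/4)a+5/4)(4a^3−36a^2−120a+352) + (−135a^2+1180a+3355)
  4a^3−36a^2−120a+352 = (−(4/135)a+28/3645)(−135a^2+1180a+3355) + (−(21620/729)a+237820/729)
  −135a^2+1180a+3355 = ((19683/4324)a+44469/4324)(−(21620/729)a+237820/729) + (0)
Last nonzero remainder: −(21620/729)a+237820/729. Dividing through by −21620/729 gives the monic gcd a−11.

a−11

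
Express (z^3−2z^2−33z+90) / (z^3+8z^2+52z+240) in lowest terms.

(z^2−8z+15)/(z^2+2z+40)

Apply the Euclidean algorithm:
  z^3−2z^2−33z+90 = (z^3+8z^2+52z+240) + (−10z^2−85z−150)
  z^3+8z^2+52z+240 = (−(1/10)z+1/20)(−10z^2−85z−150) + ((165/4)z+495/2)
  −10z^2−85z−150 = (−(8/33)z−20/33)((165/4)z+495/2) + (0)
Last nonzero remainder: (165/4)z+495/2. Dividing through by 165/4 gives the monic gcd z+6.
Cancel z+6 from numerator and denominator to get the reduced form.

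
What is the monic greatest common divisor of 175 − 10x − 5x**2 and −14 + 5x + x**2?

Repeated division with remainder:
  −5x**2 − 10x + 175 = (−5)(x**2 + 5x − 14) + (15x + 105)
  x**2 + 5x − 14 = ((1/15)x − 2/15)(15x + 105) + (0)
Last nonzero remainder: 15x + 105. Dividing through by 15 gives the monic gcd x + 7.

7 + x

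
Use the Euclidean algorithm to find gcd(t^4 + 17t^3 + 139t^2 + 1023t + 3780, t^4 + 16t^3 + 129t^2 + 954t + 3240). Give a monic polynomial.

Apply the Euclidean algorithm:
  t^4 + 17t^3 + 139t^2 + 1023t + 3780 = (t^4 + 16t^3 + 129t^2 + 954t + 3240) + (t^3 + 10t^2 + 69t + 540)
  t^4 + 16t^3 + 129t^2 + 954t + 3240 = (t + 6)(t^3 + 10t^2 + 69t + 540) + (0)
The last nonzero remainder t^3 + 10t^2 + 69t + 540 is already monic.

t^3 + 10t^2 + 69t + 540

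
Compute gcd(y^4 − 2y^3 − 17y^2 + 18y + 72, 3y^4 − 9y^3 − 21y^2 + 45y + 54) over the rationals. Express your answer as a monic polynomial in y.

By polynomial division,
  y^4 − 2y^3 − 17y^2 + 18y + 72 = (1/3)(3y^4 − 9y^3 − 21y^2 + 45y + 54) + (y^3 − 10y^2 + 3y + 54)
  3y^4 − 9y^3 − 21y^2 + 45y + 54 = (3y + 21)(y^3 − 10y^2 + 3y + 54) + (180y^2 − 180y − 1080)
  y^3 − 10y^2 + 3y + 54 = ((1/180)y − 1/20)(180y^2 − 180y − 1080) + (0)
Last nonzero remainder: 180y^2 − 180y − 1080. Dividing through by 180 gives the monic gcd y^2 − y − 6.

y^2 − y − 6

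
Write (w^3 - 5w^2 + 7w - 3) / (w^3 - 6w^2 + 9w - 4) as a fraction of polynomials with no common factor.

(w - 3)/(w - 4)

By polynomial division,
  w^3 - 5w^2 + 7w - 3 = (w^3 - 6w^2 + 9w - 4) + (w^2 - 2w + 1)
  w^3 - 6w^2 + 9w - 4 = (w - 4)(w^2 - 2w + 1) + (0)
The last nonzero remainder w^2 - 2w + 1 is already monic.
Cancel w^2 - 2w + 1 from numerator and denominator to get the reduced form.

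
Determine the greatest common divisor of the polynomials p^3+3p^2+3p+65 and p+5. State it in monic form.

p+5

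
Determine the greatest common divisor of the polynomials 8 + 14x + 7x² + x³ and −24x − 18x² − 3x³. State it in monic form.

8 + 6x + x²

Apply the Euclidean algorithm:
  x³ + 7x² + 14x + 8 = (−1/3)(−3x³ − 18x² − 24x) + (x² + 6x + 8)
  −3x³ − 18x² − 24x = (−3x)(x² + 6x + 8) + (0)
The last nonzero remainder x² + 6x + 8 is already monic.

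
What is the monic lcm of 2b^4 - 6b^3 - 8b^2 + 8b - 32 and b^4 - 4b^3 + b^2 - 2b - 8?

Apply the Euclidean algorithm:
  2b^4 - 6b^3 - 8b^2 + 8b - 32 = (2)(b^4 - 4b^3 + b^2 - 2b - 8) + (2b^3 - 10b^2 + 12b - 16)
  b^4 - 4b^3 + b^2 - 2b - 8 = ((1/2)b + 1/2)(2b^3 - 10b^2 + 12b - 16) + (0)
Last nonzero remainder: 2b^3 - 10b^2 + 12b - 16. Dividing through by 2 gives the monic gcd b^3 - 5b^2 + 6b - 8.
Then lcm(f, g) = f·g / gcd(f, g); expanding and making the result monic gives the answer.

b^5 - 2b^4 - 7b^3 - 12b - 16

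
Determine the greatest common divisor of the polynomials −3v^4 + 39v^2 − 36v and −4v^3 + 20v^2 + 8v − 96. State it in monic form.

Apply the Euclidean algorithm:
  −3v^4 + 39v^2 − 36v = ((3/4)v + 15/4)(−4v^3 + 20v^2 + 8v − 96) + (−42v^2 + 6v + 360)
  −4v^3 + 20v^2 + 8v − 96 = ((2/21)v − 68/147)(−42v^2 + 6v + 360) + (−(1152/49)v + 3456/49)
  −42v^2 + 6v + 360 = ((343/192)v + 245/48)(−(1152/49)v + 3456/49) + (0)
Last nonzero remainder: −(1152/49)v + 3456/49. Dividing through by −1152/49 gives the monic gcd v − 3.

v − 3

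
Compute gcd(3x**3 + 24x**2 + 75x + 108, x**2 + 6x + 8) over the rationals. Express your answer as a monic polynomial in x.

x + 4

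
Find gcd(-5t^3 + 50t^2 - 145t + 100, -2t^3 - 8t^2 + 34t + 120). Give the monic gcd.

t - 4

By polynomial division,
  -5t^3 + 50t^2 - 145t + 100 = (5/2)(-2t^3 - 8t^2 + 34t + 120) + (70t^2 - 230t - 200)
  -2t^3 - 8t^2 + 34t + 120 = (-(1/35)t - 51/245)(70t^2 - 230t - 200) + (-(960/49)t + 3840/49)
  70t^2 - 230t - 200 = (-(343/96)t - 245/96)(-(960/49)t + 3840/49) + (0)
Last nonzero remainder: -(960/49)t + 3840/49. Dividing through by -960/49 gives the monic gcd t - 4.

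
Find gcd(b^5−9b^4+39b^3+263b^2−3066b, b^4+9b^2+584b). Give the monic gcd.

b^3−8b^2+73b

Apply the Euclidean algorithm:
  b^5−9b^4+39b^3+263b^2−3066b = (b−9)(b^4+9b^2+584b) + (30b^3−240b^2+2190b)
  b^4+9b^2+584b = ((1/30)b+4/15)(30b^3−240b^2+2190b) + (0)
Last nonzero remainder: 30b^3−240b^2+2190b. Dividing through by 30 gives the monic gcd b^3−8b^2+73b.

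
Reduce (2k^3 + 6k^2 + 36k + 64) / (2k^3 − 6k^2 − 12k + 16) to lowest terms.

(k^2 + k + 16)/(k^2 − 5k + 4)

Repeated division with remainder:
  2k^3 + 6k^2 + 36k + 64 = (2k^3 − 6k^2 − 12k + 16) + (12k^2 + 48k + 48)
  2k^3 − 6k^2 − 12k + 16 = ((1/6)k − 7/6)(12k^2 + 48k + 48) + (36k + 72)
  12k^2 + 48k + 48 = ((1/3)k + 2/3)(36k + 72) + (0)
Last nonzero remainder: 36k + 72. Dividing through by 36 gives the monic gcd k + 2.
Cancel k + 2 from numerator and denominator to get the reduced form.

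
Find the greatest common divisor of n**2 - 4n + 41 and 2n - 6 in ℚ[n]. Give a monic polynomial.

Repeated division with remainder:
  n**2 - 4n + 41 = ((1/2)n - 1/2)(2n - 6) + (38)
  2n - 6 = ((1/19)n - 3/19)(38) + (0)
The last nonzero remainder is the constant 38, so the polynomials are coprime and gcd = 1.

1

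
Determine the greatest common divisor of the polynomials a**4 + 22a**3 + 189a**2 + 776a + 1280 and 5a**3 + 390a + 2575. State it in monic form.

a + 5

Apply the Euclidean algorithm:
  a**4 + 22a**3 + 189a**2 + 776a + 1280 = ((1/5)a + 22/5)(5a**3 + 390a + 2575) + (111a**2 - 1455a - 10050)
  5a**3 + 390a + 2575 = ((5/111)a + 2425/4107)(111a**2 - 1455a - 10050) + ((2329785/1369)a + 11648925/1369)
  111a**2 - 1455a - 10050 = ((50653/776595)a - 183446/155319)((2329785/1369)a + 11648925/1369) + (0)
Last nonzero remainder: (2329785/1369)a + 11648925/1369. Dividing through by 2329785/1369 gives the monic gcd a + 5.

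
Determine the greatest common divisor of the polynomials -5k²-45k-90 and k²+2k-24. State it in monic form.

By polynomial division,
  -5k²-45k-90 = (-5)(k²+2k-24) + (-35k-210)
  k²+2k-24 = (-(1/35)k+4/35)(-35k-210) + (0)
Last nonzero remainder: -35k-210. Dividing through by -35 gives the monic gcd k+6.

k+6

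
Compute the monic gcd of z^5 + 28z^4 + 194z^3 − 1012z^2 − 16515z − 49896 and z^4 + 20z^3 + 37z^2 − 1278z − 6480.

z^3 + 10z^2 − 63z − 648

Apply the Euclidean algorithm:
  z^5 + 28z^4 + 194z^3 − 1012z^2 − 16515z − 49896 = (z + 8)(z^4 + 20z^3 + 37z^2 − 1278z − 6480) + (−3z^3 − 30z^2 + 189z + 1944)
  z^4 + 20z^3 + 37z^2 − 1278z − 6480 = (−(1/3)z − 10/3)(−3z^3 − 30z^2 + 189z + 1944) + (0)
Last nonzero remainder: −3z^3 − 30z^2 + 189z + 1944. Dividing through by −3 gives the monic gcd z^3 + 10z^2 − 63z − 648.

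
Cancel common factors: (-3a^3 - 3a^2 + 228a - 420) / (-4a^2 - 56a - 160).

(3a^2 - 27a + 42)/(4a + 16)

Repeated division with remainder:
  -3a^3 - 3a^2 + 228a - 420 = ((3/4)a - 39/4)(-4a^2 - 56a - 160) + (-198a - 1980)
  -4a^2 - 56a - 160 = ((2/99)a + 8/99)(-198a - 1980) + (0)
Last nonzero remainder: -198a - 1980. Dividing through by -198 gives the monic gcd a + 10.
Cancel a + 10 from numerator and denominator to get the reduced form.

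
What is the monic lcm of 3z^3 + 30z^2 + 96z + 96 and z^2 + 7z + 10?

z^4 + 15z^3 + 82z^2 + 192z + 160

Repeated division with remainder:
  3z^3 + 30z^2 + 96z + 96 = (3z + 9)(z^2 + 7z + 10) + (3z + 6)
  z^2 + 7z + 10 = ((1/3)z + 5/3)(3z + 6) + (0)
Last nonzero remainder: 3z + 6. Dividing through by 3 gives the monic gcd z + 2.
Then lcm(f, g) = f·g / gcd(f, g); expanding and making the result monic gives the answer.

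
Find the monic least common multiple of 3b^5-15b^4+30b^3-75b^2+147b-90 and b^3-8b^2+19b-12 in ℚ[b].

b^6-9b^5+30b^4-65b^3+149b^2-226b+120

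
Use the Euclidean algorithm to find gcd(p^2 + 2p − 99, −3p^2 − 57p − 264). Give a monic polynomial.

p + 11

Apply the Euclidean algorithm:
  p^2 + 2p − 99 = (−1/3)(−3p^2 − 57p − 264) + (−17p − 187)
  −3p^2 − 57p − 264 = ((3/17)p + 24/17)(−17p − 187) + (0)
Last nonzero remainder: −17p − 187. Dividing through by −17 gives the monic gcd p + 11.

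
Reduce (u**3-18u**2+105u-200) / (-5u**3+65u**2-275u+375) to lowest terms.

By polynomial division,
  u**3-18u**2+105u-200 = (-1/5)(-5u**3+65u**2-275u+375) + (-5u**2+50u-125)
  -5u**3+65u**2-275u+375 = (u-3)(-5u**2+50u-125) + (0)
Last nonzero remainder: -5u**2+50u-125. Dividing through by -5 gives the monic gcd u**2-10u+25.
Cancel u**2-10u+25 from numerator and denominator to get the reduced form.

(-u+8)/(5u-15)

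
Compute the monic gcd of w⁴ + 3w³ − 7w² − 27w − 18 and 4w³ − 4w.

By polynomial division,
  w⁴ + 3w³ − 7w² − 27w − 18 = ((1/4)w + 3/4)(4w³ − 4w) + (−6w² − 24w − 18)
  4w³ − 4w = (−(2/3)w + 8/3)(−6w² − 24w − 18) + (48w + 48)
  −6w² − 24w − 18 = (−(1/8)w − 3/8)(48w + 48) + (0)
Last nonzero remainder: 48w + 48. Dividing through by 48 gives the monic gcd w + 1.

w + 1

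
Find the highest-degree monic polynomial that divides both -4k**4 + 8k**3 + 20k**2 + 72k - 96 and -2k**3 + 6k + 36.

By polynomial division,
  -4k**4 + 8k**3 + 20k**2 + 72k - 96 = (2k - 4)(-2k**3 + 6k + 36) + (8k**2 + 24k + 48)
  -2k**3 + 6k + 36 = (-(1/4)k + 3/4)(8k**2 + 24k + 48) + (0)
Last nonzero remainder: 8k**2 + 24k + 48. Dividing through by 8 gives the monic gcd k**2 + 3k + 6.

k**2 + 3k + 6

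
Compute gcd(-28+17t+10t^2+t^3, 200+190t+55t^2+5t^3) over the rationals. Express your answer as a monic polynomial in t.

4+t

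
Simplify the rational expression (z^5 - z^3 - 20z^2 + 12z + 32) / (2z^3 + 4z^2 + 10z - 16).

(z^3 - 3z^2 + 4)/(2z - 2)

Euclidean algorithm in ℚ[z]:
  z^5 - z^3 - 20z^2 + 12z + 32 = ((1/2)z^2 - z - 1)(2z^3 + 4z^2 + 10z - 16) + (2z^2 + 6z + 16)
  2z^3 + 4z^2 + 10z - 16 = (z - 1)(2z^2 + 6z + 16) + (0)
Last nonzero remainder: 2z^2 + 6z + 16. Dividing through by 2 gives the monic gcd z^2 + 3z + 8.
Cancel z^2 + 3z + 8 from numerator and denominator to get the reduced form.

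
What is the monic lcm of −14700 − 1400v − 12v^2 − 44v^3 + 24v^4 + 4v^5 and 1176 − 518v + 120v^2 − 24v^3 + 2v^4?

Euclidean algorithm in ℚ[v]:
  4v^5 + 24v^4 − 44v^3 − 12v^2 − 1400v − 14700 = (2v + 36)(2v^4 − 24v^3 + 120v^2 − 518v + 1176) + (580v^3 − 3296v^2 + 14896v − 57036)
  2v^4 − 24v^3 + 120v^2 − 518v + 1176 = ((1/290)v − 458/21025)(580v^3 − 3296v^2 + 14896v − 57036) + (−(66528/21025)v^2 + (66528/21025)v − 1397088/21025)
  580v^3 − 3296v^2 + 14896v − 57036 = (−(3048625/16632)v + 2039425/2376)(−(66528/21025)v^2 + (66528/21025)v − 1397088/21025) + (0)
Last nonzero remainder: −(66528/21025)v^2 + (66528/21025)v − 1397088/21025. Dividing through by −66528/21025 gives the monic gcd v^2 − v + 21.
Then lcm(f, g) = f·g / gcd(f, g); expanding and making the result monic gives the answer.

−102900 + 30625v + 91v^2 − 625v^3 + 286v^4 − 49v^5 − 5v^6 + v^7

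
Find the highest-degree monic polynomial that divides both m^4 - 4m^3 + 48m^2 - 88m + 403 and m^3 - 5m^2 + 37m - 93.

Repeated division with remainder:
  m^4 - 4m^3 + 48m^2 - 88m + 403 = (m + 1)(m^3 - 5m^2 + 37m - 93) + (16m^2 - 32m + 496)
  m^3 - 5m^2 + 37m - 93 = ((1/16)m - 3/16)(16m^2 - 32m + 496) + (0)
Last nonzero remainder: 16m^2 - 32m + 496. Dividing through by 16 gives the monic gcd m^2 - 2m + 31.

m^2 - 2m + 31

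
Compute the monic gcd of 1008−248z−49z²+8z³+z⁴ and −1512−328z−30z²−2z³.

Apply the Euclidean algorithm:
  z⁴+8z³−49z²−248z+1008 = (−(1/2)z+7/2)(−2z³−30z²−328z−1512) + (−108z²+144z+6300)
  −2z³−30z²−328z−1512 = ((1/54)z+49/162)(−108z²+144z+6300) + (−(4394/9)z−30758/9)
  −108z²+144z+6300 = ((486/2197)z−4050/2197)(−(4394/9)z−30758/9) + (0)
Last nonzero remainder: −(4394/9)z−30758/9. Dividing through by −4394/9 gives the monic gcd z+7.

7+z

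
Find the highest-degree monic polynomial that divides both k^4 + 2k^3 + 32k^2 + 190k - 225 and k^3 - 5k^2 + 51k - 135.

k^2 - 2k + 45

By polynomial division,
  k^4 + 2k^3 + 32k^2 + 190k - 225 = (k + 7)(k^3 - 5k^2 + 51k - 135) + (16k^2 - 32k + 720)
  k^3 - 5k^2 + 51k - 135 = ((1/16)k - 3/16)(16k^2 - 32k + 720) + (0)
Last nonzero remainder: 16k^2 - 32k + 720. Dividing through by 16 gives the monic gcd k^2 - 2k + 45.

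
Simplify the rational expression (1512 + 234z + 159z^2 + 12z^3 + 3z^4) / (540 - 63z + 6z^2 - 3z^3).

(-14 - z - z^2)/(-5 + z)

Euclidean algorithm in ℚ[z]:
  3z^4 + 12z^3 + 159z^2 + 234z + 1512 = (-z - 6)(-3z^3 + 6z^2 - 63z + 540) + (132z^2 + 396z + 4752)
  -3z^3 + 6z^2 - 63z + 540 = (-(1/44)z + 5/44)(132z^2 + 396z + 4752) + (0)
Last nonzero remainder: 132z^2 + 396z + 4752. Dividing through by 132 gives the monic gcd z^2 + 3z + 36.
Cancel z^2 + 3z + 36 from numerator and denominator to get the reduced form.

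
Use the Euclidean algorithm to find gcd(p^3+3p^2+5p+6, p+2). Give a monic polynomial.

p+2

Apply the Euclidean algorithm:
  p^3+3p^2+5p+6 = (p^2+p+3)(p+2) + (0)
The last nonzero remainder p+2 is already monic.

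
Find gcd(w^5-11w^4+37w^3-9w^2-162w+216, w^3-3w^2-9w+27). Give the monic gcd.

Apply the Euclidean algorithm:
  w^5-11w^4+37w^3-9w^2-162w+216 = (w^2-8w+22)(w^3-3w^2-9w+27) + (-42w^2+252w-378)
  w^3-3w^2-9w+27 = (-(1/42)w-1/14)(-42w^2+252w-378) + (0)
Last nonzero remainder: -42w^2+252w-378. Dividing through by -42 gives the monic gcd w^2-6w+9.

w^2-6w+9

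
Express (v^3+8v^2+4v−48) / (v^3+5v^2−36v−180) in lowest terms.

By polynomial division,
  v^3+8v^2+4v−48 = (v^3+5v^2−36v−180) + (3v^2+40v+132)
  v^3+5v^2−36v−180 = ((1/3)v−25/9)(3v^2+40v+132) + ((280/9)v+560/3)
  3v^2+40v+132 = ((27/280)v+99/140)((280/9)v+560/3) + (0)
Last nonzero remainder: (280/9)v+560/3. Dividing through by 280/9 gives the monic gcd v+6.
Cancel v+6 from numerator and denominator to get the reduced form.

(v^2+2v−8)/(v^2−v−30)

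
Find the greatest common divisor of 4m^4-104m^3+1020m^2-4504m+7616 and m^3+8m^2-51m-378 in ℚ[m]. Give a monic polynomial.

By polynomial division,
  4m^4-104m^3+1020m^2-4504m+7616 = (4m-136)(m^3+8m^2-51m-378) + (2312m^2-9928m-43792)
  m^3+8m^2-51m-378 = ((1/2312)m+209/39304)(2312m^2-9928m-43792) + ((5992/289)m-41944/289)
  2312m^2-9928m-43792 = ((83521/749)m+225998/749)((5992/289)m-41944/289) + (0)
Last nonzero remainder: (5992/289)m-41944/289. Dividing through by 5992/289 gives the monic gcd m-7.

m-7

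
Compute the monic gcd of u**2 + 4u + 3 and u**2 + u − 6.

u + 3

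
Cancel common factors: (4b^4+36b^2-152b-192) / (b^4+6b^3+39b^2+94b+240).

(4b^2-8b-12)/(b^2+4b+15)

By polynomial division,
  4b^4+36b^2-152b-192 = (4)(b^4+6b^3+39b^2+94b+240) + (-24b^3-120b^2-528b-1152)
  b^4+6b^3+39b^2+94b+240 = (-(1/24)b-1/24)(-24b^3-120b^2-528b-1152) + (12b^2+24b+192)
  -24b^3-120b^2-528b-1152 = (-2b-6)(12b^2+24b+192) + (0)
Last nonzero remainder: 12b^2+24b+192. Dividing through by 12 gives the monic gcd b^2+2b+16.
Cancel b^2+2b+16 from numerator and denominator to get the reduced form.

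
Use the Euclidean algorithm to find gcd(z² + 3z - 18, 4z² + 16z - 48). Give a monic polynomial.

Repeated division with remainder:
  z² + 3z - 18 = (1/4)(4z² + 16z - 48) + (-z - 6)
  4z² + 16z - 48 = (-4z + 8)(-z - 6) + (0)
Last nonzero remainder: -z - 6. Dividing through by -1 gives the monic gcd z + 6.

z + 6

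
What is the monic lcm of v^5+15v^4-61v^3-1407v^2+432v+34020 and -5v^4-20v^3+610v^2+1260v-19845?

v^6+8v^5-166v^4-980v^3+10281v^2+30996v-238140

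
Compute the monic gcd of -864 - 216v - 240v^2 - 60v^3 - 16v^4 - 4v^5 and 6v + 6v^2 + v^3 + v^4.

6 + v^2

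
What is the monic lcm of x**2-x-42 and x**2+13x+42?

Repeated division with remainder:
  x**2-x-42 = (x**2+13x+42) + (-14x-84)
  x**2+13x+42 = (-(1/14)x-1/2)(-14x-84) + (0)
Last nonzero remainder: -14x-84. Dividing through by -14 gives the monic gcd x+6.
Then lcm(f, g) = f·g / gcd(f, g); expanding and making the result monic gives the answer.

x**3+6x**2-49x-294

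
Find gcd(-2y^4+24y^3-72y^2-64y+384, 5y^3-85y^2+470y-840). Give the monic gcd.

y^2-10y+24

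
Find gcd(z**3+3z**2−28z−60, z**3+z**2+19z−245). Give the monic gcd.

z−5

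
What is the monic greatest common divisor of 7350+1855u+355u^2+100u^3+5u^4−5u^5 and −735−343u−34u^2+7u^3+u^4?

−105−34u+u^3

By polynomial division,
  −5u^5+5u^4+100u^3+355u^2+1855u+7350 = (−5u+40)(u^4+7u^3−34u^2−343u−735) + (−350u^3+11900u+36750)
  u^4+7u^3−34u^2−343u−735 = (−(1/350)u−1/50)(−350u^3+11900u+36750) + (0)
Last nonzero remainder: −350u^3+11900u+36750. Dividing through by −350 gives the monic gcd u^3−34u−105.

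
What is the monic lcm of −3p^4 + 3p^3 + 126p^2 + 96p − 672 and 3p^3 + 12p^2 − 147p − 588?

Apply the Euclidean algorithm:
  −3p^4 + 3p^3 + 126p^2 + 96p − 672 = (−p + 5)(3p^3 + 12p^2 − 147p − 588) + (−81p^2 + 243p + 2268)
  3p^3 + 12p^2 − 147p − 588 = (−(1/27)p − 7/27)(−81p^2 + 243p + 2268) + (0)
Last nonzero remainder: −81p^2 + 243p + 2268. Dividing through by −81 gives the monic gcd p^2 − 3p − 28.
Then lcm(f, g) = f·g / gcd(f, g); expanding and making the result monic gives the answer.

p^5 + 6p^4 − 49p^3 − 326p^2 + 1568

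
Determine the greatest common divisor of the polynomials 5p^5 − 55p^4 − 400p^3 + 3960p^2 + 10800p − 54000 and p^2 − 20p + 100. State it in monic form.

p^2 − 20p + 100

By polynomial division,
  5p^5 − 55p^4 − 400p^3 + 3960p^2 + 10800p − 54000 = (5p^3 + 45p^2 − 540)(p^2 − 20p + 100) + (0)
The last nonzero remainder p^2 − 20p + 100 is already monic.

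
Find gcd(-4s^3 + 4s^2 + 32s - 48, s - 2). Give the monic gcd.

s - 2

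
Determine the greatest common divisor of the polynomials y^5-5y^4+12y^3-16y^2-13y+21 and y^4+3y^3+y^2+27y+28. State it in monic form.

Repeated division with remainder:
  y^5-5y^4+12y^3-16y^2-13y+21 = (y-8)(y^4+3y^3+y^2+27y+28) + (35y^3-35y^2+175y+245)
  y^4+3y^3+y^2+27y+28 = ((1/35)y+4/35)(35y^3-35y^2+175y+245) + (0)
Last nonzero remainder: 35y^3-35y^2+175y+245. Dividing through by 35 gives the monic gcd y^3-y^2+5y+7.

y^3-y^2+5y+7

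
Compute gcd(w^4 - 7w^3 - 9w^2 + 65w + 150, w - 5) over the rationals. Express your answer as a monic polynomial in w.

Repeated division with remainder:
  w^4 - 7w^3 - 9w^2 + 65w + 150 = (w^3 - 2w^2 - 19w - 30)(w - 5) + (0)
The last nonzero remainder w - 5 is already monic.

w - 5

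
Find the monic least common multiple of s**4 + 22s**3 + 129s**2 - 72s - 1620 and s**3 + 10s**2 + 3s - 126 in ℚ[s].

s**5 + 29s**4 + 283s**3 + 831s**2 - 2124s - 11340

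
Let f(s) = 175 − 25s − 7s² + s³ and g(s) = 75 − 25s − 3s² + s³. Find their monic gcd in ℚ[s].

−25 + s²

Apply the Euclidean algorithm:
  s³ − 7s² − 25s + 175 = (s³ − 3s² − 25s + 75) + (−4s² + 100)
  s³ − 3s² − 25s + 75 = (−(1/4)s + 3/4)(−4s² + 100) + (0)
Last nonzero remainder: −4s² + 100. Dividing through by −4 gives the monic gcd s² − 25.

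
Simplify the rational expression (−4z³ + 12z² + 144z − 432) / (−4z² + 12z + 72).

(z² + 3z − 18)/(z + 3)

Euclidean algorithm in ℚ[z]:
  −4z³ + 12z² + 144z − 432 = (z)(−4z² + 12z + 72) + (72z − 432)
  −4z² + 12z + 72 = (−(1/18)z − 1/6)(72z − 432) + (0)
Last nonzero remainder: 72z − 432. Dividing through by 72 gives the monic gcd z − 6.
Cancel z − 6 from numerator and denominator to get the reduced form.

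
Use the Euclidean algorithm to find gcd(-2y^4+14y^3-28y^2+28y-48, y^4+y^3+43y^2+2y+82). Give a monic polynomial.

Apply the Euclidean algorithm:
  -2y^4+14y^3-28y^2+28y-48 = (-2)(y^4+y^3+43y^2+2y+82) + (16y^3+58y^2+32y+116)
  y^4+y^3+43y^2+2y+82 = ((1/16)y-21/128)(16y^3+58y^2+32y+116) + ((3233/64)y^2+3233/32)
  16y^3+58y^2+32y+116 = ((1024/3233)y+3712/3233)((3233/64)y^2+3233/32) + (0)
Last nonzero remainder: (3233/64)y^2+3233/32. Dividing through by 3233/64 gives the monic gcd y^2+2.

y^2+2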